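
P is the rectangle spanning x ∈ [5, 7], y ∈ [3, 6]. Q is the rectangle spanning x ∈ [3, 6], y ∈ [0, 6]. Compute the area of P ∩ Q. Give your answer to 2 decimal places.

3.00

|P∩Q|: x∈[5,6], y∈[3,6] → 1·3 = 3.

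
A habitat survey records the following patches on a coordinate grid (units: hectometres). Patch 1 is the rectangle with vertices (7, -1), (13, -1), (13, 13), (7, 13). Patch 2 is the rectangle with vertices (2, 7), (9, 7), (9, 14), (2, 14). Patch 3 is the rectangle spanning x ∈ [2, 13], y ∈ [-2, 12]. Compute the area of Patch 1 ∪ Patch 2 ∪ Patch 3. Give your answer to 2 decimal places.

172.00

By inclusion–exclusion:
Individual areas: |Patch 1| = 84, |Patch 2| = 49, |Patch 3| = 154.
|Patch 1∩Patch 2|: x∈[7,9], y∈[7,13] → 2·6 = 12.
|Patch 1∩Patch 3|: x∈[7,13], y∈[-1,12] → 6·13 = 78.
|Patch 2∩Patch 3|: x∈[2,9], y∈[7,12] → 7·5 = 35.
|Patch 1∩Patch 2∩Patch 3| = 10.
|Patch 1 ∪ Patch 2 ∪ Patch 3| = 287 − 125 + 10 = 172.00.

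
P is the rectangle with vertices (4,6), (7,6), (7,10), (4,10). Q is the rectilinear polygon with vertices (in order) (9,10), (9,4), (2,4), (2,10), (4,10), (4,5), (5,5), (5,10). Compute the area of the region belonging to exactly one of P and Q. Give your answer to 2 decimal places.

|P| = 12, |Q| = 37, |P∩Q| = 8.
|P △ Q| = |P| + |Q| − 2·|P∩Q| = 12 + 37 − 16 = 33.00.

33.00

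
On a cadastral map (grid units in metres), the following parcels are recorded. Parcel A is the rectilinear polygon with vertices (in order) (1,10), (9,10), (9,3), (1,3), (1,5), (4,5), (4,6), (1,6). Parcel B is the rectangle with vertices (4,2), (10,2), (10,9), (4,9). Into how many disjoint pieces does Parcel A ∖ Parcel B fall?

Parcel A ∖ Parcel B splits into 2 disjoint pieces (area 17, area 6).

2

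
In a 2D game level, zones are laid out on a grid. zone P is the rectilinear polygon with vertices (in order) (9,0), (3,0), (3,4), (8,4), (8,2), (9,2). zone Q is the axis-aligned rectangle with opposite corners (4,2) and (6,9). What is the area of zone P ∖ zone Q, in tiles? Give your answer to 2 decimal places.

|zone P| = 22, |zone P∩zone Q| = 4.
|zone P ∖ zone Q| = |zone P| − |zone P∩zone Q| = 22 − 4 = 18.00.

18.00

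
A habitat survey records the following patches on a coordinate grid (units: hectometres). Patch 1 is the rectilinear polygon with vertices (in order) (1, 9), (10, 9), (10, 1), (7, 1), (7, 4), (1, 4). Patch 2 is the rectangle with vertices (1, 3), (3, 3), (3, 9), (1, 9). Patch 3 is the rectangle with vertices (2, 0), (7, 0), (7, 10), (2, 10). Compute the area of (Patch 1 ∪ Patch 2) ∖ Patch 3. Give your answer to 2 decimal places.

30.00

|Patch 1 ∪ Patch 2| = 56.
|(Patch 1 ∪ Patch 2) ∩ Patch 3| = 26.
|(Patch 1 ∪ Patch 2) ∖ Patch 3| = 56 − 26 = 30.00.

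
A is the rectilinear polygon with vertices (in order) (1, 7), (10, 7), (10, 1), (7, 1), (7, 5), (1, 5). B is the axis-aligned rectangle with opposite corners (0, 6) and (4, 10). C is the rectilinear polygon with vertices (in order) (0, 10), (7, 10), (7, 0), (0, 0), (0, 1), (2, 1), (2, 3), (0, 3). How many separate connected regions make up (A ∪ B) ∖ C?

(A ∪ B) ∖ C is a single connected region.

1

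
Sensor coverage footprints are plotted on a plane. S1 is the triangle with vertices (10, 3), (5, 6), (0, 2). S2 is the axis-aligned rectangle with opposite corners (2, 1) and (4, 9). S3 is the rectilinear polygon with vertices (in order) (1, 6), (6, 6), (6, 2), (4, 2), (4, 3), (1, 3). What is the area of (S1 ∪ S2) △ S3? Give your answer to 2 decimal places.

21.25

|S1 ∪ S2| = 29.3.
|(S1 ∪ S2) ∩ S3| = 12.525.
|(S1 ∪ S2) △ S3| = 29.3 + 17 − 25.05 = 21.25.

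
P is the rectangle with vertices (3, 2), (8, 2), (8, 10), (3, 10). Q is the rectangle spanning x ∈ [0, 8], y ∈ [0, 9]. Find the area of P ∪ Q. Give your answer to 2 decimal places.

By inclusion–exclusion:
Individual areas: |P| = 40, |Q| = 72.
|P∩Q|: x∈[3,8], y∈[2,9] → 5·7 = 35.
|P ∪ Q| = 112 − 35 = 77.00.

77.00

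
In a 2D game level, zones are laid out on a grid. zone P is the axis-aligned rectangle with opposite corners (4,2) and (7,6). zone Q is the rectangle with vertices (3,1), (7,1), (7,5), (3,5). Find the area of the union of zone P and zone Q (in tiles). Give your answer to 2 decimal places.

By inclusion–exclusion:
Individual areas: |zone P| = 12, |zone Q| = 16.
|zone P∩zone Q|: x∈[4,7], y∈[2,5] → 3·3 = 9.
|zone P ∪ zone Q| = 28 − 9 = 19.00.

19.00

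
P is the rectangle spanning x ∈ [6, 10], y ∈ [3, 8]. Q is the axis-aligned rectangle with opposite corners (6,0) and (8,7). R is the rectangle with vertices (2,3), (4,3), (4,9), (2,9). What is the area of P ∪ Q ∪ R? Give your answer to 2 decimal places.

By inclusion–exclusion:
Individual areas: |P| = 20, |Q| = 14, |R| = 12.
|P∩Q|: x∈[6,8], y∈[3,7] → 2·4 = 8.
|P∩R| = 0 (no overlap).
|Q∩R| = 0 (no overlap).
|P∩Q∩R| = 0.
|P ∪ Q ∪ R| = 46 − 8 + 0 = 38.00.

38.00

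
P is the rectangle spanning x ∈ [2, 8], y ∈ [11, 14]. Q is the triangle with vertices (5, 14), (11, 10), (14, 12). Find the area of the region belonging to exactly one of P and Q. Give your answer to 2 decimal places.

26.00

|P| = 18, |Q| = 12, |P∩Q| = 2.
|P △ Q| = |P| + |Q| − 2·|P∩Q| = 18 + 12 − 4 = 26.00.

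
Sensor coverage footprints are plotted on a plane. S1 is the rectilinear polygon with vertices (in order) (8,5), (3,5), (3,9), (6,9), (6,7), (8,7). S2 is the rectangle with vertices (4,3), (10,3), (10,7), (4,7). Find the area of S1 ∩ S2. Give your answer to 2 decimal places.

8.00

The intersection is the polygon with vertices (4,5), (4,7), (6,7), (8,7), (8,5).
By the shoelace formula its area is 8.00.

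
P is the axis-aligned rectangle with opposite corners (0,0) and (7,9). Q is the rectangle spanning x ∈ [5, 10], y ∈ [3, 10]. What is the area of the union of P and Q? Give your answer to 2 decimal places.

86.00

By inclusion–exclusion:
Individual areas: |P| = 63, |Q| = 35.
|P∩Q|: x∈[5,7], y∈[3,9] → 2·6 = 12.
|P ∪ Q| = 98 − 12 = 86.00.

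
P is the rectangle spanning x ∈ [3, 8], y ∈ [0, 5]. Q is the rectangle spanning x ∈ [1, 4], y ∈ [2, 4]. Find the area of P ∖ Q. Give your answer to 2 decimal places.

23.00

|P∩Q|: x∈[3,4], y∈[2,4] → 1·2 = 2.
|P| = 25.
|P ∖ Q| = |P| − |P∩Q| = 25 − 2 = 23.00.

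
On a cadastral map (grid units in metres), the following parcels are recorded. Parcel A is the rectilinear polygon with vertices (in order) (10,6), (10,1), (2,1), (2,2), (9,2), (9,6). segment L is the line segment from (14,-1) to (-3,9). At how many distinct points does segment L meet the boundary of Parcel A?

The segment meets the boundary at (8.9,2), (10,1.353).

2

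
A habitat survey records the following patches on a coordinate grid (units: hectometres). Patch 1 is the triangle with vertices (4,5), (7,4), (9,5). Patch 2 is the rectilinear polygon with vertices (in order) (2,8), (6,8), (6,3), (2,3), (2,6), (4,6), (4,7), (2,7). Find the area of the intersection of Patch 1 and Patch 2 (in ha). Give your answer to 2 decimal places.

The intersection is the polygon with vertices (4,5), (6,5), (6,4.333).
By the shoelace formula its area is 0.67.

0.67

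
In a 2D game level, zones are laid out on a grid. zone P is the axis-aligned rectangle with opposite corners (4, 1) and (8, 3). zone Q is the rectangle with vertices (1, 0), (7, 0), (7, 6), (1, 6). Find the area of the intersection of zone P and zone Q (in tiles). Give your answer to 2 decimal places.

|zone P∩zone Q|: x∈[4,7], y∈[1,3] → 3·2 = 6.

6.00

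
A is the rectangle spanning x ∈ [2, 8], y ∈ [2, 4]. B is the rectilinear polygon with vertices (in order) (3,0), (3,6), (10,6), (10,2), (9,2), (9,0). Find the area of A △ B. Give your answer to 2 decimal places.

32.00

|A| = 12, |B| = 40, |A∩B| = 10.
|A △ B| = |A| + |B| − 2·|A∩B| = 12 + 40 − 20 = 32.00.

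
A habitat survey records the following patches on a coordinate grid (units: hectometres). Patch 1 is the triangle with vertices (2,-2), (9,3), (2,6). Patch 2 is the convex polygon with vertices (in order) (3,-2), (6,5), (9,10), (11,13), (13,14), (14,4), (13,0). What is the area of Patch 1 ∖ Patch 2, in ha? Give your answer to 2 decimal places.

|Patch 1| = 28, |Patch 1∩Patch 2| = 10.3509.
|Patch 1 ∖ Patch 2| = |Patch 1| − |Patch 1∩Patch 2| = 28 − 10.3509 = 17.65.

17.65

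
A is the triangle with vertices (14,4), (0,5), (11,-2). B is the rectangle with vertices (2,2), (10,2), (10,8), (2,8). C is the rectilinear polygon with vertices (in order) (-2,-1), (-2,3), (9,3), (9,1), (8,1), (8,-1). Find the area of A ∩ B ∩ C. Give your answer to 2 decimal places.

The intersection is the polygon with vertices (4.714,2), (3.143,3), (9,3), (9,2).
By the shoelace formula its area is 5.07.

5.07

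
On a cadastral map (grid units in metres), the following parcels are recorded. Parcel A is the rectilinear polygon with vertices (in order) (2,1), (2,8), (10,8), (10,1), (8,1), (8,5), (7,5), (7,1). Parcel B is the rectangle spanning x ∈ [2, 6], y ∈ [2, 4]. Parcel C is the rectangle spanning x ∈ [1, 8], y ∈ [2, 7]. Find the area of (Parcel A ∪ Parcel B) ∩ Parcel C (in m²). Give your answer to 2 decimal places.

27.00

|Parcel A ∪ Parcel B| = 52.
|(Parcel A ∪ Parcel B) ∩ Parcel C| = 27.00.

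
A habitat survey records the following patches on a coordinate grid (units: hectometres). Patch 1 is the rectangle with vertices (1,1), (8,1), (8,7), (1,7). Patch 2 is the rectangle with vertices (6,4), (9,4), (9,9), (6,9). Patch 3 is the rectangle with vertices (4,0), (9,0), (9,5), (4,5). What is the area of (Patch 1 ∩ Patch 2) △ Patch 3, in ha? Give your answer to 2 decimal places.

27.00

|Patch 1 ∩ Patch 2| = 6.
|(Patch 1 ∩ Patch 2) ∩ Patch 3| = 2.
|(Patch 1 ∩ Patch 2) △ Patch 3| = 6 + 25 − 4 = 27.00.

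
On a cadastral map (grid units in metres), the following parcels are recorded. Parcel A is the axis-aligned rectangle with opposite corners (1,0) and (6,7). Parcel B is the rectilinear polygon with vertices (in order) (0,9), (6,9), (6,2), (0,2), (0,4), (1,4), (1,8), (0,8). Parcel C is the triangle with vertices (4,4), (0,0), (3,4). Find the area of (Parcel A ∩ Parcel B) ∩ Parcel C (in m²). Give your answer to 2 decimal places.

The region (Parcel A ∩ Parcel B) ∩ Parcel C is the polygon with vertices (1.5,2), (3,4), (4,4), (2,2).
By the shoelace formula its area is 1.50.

1.50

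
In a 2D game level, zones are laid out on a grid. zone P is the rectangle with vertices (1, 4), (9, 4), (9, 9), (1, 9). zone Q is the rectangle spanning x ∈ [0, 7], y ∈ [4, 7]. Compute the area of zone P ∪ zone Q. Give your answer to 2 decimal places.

43.00

By inclusion–exclusion:
Individual areas: |zone P| = 40, |zone Q| = 21.
|zone P∩zone Q|: x∈[1,7], y∈[4,7] → 6·3 = 18.
|zone P ∪ zone Q| = 61 − 18 = 43.00.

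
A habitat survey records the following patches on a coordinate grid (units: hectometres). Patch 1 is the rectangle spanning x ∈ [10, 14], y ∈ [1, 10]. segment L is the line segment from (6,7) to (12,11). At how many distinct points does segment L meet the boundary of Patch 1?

The segment meets the boundary at (10.5,10), (10,9.667).

2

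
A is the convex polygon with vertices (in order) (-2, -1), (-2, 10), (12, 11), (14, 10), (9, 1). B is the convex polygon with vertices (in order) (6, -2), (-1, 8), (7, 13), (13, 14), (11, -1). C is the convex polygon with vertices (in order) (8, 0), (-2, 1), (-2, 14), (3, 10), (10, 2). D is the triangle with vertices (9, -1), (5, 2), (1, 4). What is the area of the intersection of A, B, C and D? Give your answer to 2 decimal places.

1.56

The intersection is the polygon with vertices (6.521,0.549), (2.422,3.111), (2.231,3.385), (5,2), (6.854,0.61).
By the shoelace formula its area is 1.56.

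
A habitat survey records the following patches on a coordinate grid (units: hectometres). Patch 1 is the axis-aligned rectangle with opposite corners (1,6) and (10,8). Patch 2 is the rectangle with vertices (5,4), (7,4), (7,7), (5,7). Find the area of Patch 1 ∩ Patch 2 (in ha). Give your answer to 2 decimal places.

|Patch 1∩Patch 2|: x∈[5,7], y∈[6,7] → 2·1 = 2.

2.00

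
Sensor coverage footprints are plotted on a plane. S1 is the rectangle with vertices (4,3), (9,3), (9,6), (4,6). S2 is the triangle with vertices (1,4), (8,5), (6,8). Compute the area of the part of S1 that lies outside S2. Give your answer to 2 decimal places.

10.19

|S1| = 15, |S1∩S2| = 4.8095.
|S1 ∖ S2| = |S1| − |S1∩S2| = 15 − 4.8095 = 10.19.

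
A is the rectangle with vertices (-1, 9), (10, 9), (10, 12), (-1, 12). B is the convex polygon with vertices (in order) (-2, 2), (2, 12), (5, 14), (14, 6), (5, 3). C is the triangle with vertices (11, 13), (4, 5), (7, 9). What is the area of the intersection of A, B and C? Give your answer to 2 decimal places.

0.65

The intersection is the polygon with vertices (7,9), (8.706,10.706), (8.867,10.562), (7.5,9).
By the shoelace formula its area is 0.65.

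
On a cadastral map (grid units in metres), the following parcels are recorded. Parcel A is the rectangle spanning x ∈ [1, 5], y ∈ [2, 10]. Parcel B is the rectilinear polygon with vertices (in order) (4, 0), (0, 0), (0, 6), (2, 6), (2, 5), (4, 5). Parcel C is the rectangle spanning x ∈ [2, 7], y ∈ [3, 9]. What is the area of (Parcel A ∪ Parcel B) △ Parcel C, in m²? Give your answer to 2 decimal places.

|Parcel A ∪ Parcel B| = 44.
|(Parcel A ∪ Parcel B) ∩ Parcel C| = 18.
|(Parcel A ∪ Parcel B) △ Parcel C| = 44 + 30 − 36 = 38.00.

38.00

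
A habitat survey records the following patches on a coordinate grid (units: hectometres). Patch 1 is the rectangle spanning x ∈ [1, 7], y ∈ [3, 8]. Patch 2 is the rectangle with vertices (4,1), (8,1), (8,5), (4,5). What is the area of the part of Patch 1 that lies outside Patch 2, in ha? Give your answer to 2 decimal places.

|Patch 1∩Patch 2|: x∈[4,7], y∈[3,5] → 3·2 = 6.
|Patch 1| = 30.
|Patch 1 ∖ Patch 2| = |Patch 1| − |Patch 1∩Patch 2| = 30 − 6 = 24.00.

24.00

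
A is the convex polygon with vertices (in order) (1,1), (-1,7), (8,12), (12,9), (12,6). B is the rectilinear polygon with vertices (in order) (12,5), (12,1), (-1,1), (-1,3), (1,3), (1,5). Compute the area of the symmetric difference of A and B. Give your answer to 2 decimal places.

|A| = 81, |B| = 48, |A∩B| = 18.2667.
|A △ B| = |A| + |B| − 2·|A∩B| = 81 + 48 − 36.5333 = 92.47.

92.47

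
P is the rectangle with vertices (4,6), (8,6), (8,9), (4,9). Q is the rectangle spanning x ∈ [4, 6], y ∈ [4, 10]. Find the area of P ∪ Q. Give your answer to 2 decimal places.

18.00

By inclusion–exclusion:
Individual areas: |P| = 12, |Q| = 12.
|P∩Q|: x∈[4,6], y∈[6,9] → 2·3 = 6.
|P ∪ Q| = 24 − 6 = 18.00.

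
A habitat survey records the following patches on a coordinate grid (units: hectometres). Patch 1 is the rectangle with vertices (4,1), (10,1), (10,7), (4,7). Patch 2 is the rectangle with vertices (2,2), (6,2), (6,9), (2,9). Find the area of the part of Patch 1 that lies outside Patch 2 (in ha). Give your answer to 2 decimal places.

|Patch 1∩Patch 2|: x∈[4,6], y∈[2,7] → 2·5 = 10.
|Patch 1| = 36.
|Patch 1 ∖ Patch 2| = |Patch 1| − |Patch 1∩Patch 2| = 36 − 10 = 26.00.

26.00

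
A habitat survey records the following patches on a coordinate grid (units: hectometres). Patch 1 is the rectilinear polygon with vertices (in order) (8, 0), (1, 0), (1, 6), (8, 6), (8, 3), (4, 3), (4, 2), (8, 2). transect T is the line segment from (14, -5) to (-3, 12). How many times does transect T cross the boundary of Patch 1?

The segment meets the boundary at (6,3), (7,2), (3,6), (8,1).

4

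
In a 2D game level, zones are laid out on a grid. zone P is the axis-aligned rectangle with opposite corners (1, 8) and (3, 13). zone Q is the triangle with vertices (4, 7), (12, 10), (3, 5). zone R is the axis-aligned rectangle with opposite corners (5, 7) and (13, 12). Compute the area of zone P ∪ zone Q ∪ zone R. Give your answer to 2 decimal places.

52.79

By inclusion–exclusion:
Individual areas: |zone P| = 10, |zone Q| = 6.5, |zone R| = 40.
|zone P∩zone Q| = 0.
|zone P∩zone R| = 0 (no overlap).
|zone Q∩zone R| = 3.7125.
|zone P∩zone Q∩zone R| = 0.
|zone P ∪ zone Q ∪ zone R| = 56.5 − 3.7125 + 0 = 52.79.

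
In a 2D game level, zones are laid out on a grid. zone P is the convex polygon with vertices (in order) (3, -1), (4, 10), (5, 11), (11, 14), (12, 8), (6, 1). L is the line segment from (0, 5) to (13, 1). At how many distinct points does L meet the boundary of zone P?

The segment meets the boundary at (7.461,2.704), (3.449,3.939).

2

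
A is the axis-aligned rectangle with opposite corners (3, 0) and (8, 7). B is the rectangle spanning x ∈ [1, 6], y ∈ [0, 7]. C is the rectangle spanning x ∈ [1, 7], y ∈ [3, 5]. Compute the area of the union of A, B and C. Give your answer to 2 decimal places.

By inclusion–exclusion:
Individual areas: |A| = 35, |B| = 35, |C| = 12.
|A∩B|: x∈[3,6], y∈[0,7] → 3·7 = 21.
|A∩C|: x∈[3,7], y∈[3,5] → 4·2 = 8.
|B∩C|: x∈[1,6], y∈[3,5] → 5·2 = 10.
|A∩B∩C| = 6.
|A ∪ B ∪ C| = 82 − 39 + 6 = 49.00.

49.00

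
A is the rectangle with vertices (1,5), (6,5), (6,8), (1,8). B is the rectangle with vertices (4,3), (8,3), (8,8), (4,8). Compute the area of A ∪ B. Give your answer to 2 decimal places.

29.00

By inclusion–exclusion:
Individual areas: |A| = 15, |B| = 20.
|A∩B|: x∈[4,6], y∈[5,8] → 2·3 = 6.
|A ∪ B| = 35 − 6 = 29.00.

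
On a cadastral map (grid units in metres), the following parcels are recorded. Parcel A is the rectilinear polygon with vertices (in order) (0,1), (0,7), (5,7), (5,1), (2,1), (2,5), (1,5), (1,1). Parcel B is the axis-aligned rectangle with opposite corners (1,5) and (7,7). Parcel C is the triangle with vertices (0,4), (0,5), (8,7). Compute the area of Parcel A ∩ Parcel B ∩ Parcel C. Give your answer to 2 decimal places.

1.98

The intersection is the polygon with vertices (5,5.875), (2.667,5), (2,5), (1,5), (1,5.25), (5,6.25).
By the shoelace formula its area is 1.98.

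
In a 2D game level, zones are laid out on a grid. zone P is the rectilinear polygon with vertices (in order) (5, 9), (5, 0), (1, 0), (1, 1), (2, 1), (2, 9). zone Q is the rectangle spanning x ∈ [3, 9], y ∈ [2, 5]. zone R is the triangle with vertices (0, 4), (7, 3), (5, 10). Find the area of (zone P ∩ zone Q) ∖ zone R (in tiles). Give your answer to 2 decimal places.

|zone P ∩ zone Q| = 6.
|(zone P ∩ zone Q) ∩ zone R| = 3.1429.
|(zone P ∩ zone Q) ∖ zone R| = 6 − 3.1429 = 2.86.

2.86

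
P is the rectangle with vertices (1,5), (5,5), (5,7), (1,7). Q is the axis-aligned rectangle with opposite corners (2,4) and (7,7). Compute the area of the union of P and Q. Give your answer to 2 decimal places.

17.00

By inclusion–exclusion:
Individual areas: |P| = 8, |Q| = 15.
|P∩Q|: x∈[2,5], y∈[5,7] → 3·2 = 6.
|P ∪ Q| = 23 − 6 = 17.00.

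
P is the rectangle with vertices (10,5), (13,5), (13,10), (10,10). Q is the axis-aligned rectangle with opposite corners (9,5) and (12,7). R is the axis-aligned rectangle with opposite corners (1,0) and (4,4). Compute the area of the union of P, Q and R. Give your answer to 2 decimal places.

By inclusion–exclusion:
Individual areas: |P| = 15, |Q| = 6, |R| = 12.
|P∩Q|: x∈[10,12], y∈[5,7] → 2·2 = 4.
|P∩R| = 0 (no overlap).
|Q∩R| = 0 (no overlap).
|P∩Q∩R| = 0.
|P ∪ Q ∪ R| = 33 − 4 + 0 = 29.00.

29.00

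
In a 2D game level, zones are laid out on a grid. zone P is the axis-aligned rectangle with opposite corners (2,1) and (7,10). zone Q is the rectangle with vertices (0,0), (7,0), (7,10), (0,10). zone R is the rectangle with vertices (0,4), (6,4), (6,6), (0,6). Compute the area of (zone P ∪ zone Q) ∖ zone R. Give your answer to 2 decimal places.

58.00

|zone P ∪ zone Q| = 70.
|(zone P ∪ zone Q) ∩ zone R| = 12.
|(zone P ∪ zone Q) ∖ zone R| = 70 − 12 = 58.00.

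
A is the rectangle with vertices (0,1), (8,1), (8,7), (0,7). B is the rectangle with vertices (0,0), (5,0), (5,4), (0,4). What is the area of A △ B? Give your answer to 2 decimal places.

|A∩B|: x∈[0,5], y∈[1,4] → 5·3 = 15.
|A △ B| = |A| + |B| − 2·|A∩B| = 48 + 20 − 30 = 38.00.

38.00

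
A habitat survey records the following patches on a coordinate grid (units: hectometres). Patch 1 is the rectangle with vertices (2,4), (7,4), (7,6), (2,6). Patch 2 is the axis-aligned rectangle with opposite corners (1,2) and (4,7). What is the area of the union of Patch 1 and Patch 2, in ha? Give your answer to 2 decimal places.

21.00

By inclusion–exclusion:
Individual areas: |Patch 1| = 10, |Patch 2| = 15.
|Patch 1∩Patch 2|: x∈[2,4], y∈[4,6] → 2·2 = 4.
|Patch 1 ∪ Patch 2| = 25 − 4 = 21.00.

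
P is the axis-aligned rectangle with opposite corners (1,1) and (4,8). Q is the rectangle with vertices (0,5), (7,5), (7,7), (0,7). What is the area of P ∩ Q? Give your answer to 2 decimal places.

|P∩Q|: x∈[1,4], y∈[5,7] → 3·2 = 6.

6.00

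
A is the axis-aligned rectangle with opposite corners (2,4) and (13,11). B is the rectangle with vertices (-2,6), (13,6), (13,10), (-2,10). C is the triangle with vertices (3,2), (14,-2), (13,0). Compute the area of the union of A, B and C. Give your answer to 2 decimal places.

By inclusion–exclusion:
Individual areas: |A| = 77, |B| = 60, |C| = 9.
|A∩B|: x∈[2,13], y∈[6,10] → 11·4 = 44.
|A∩C| = 0.
|B∩C| = 0.
|A∩B∩C| = 0.
|A ∪ B ∪ C| = 146 − 44 + 0 = 102.00.

102.00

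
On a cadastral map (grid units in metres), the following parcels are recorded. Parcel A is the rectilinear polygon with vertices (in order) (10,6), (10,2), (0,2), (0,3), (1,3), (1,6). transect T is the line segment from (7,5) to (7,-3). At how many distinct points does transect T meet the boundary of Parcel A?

The segment meets the boundary at (7,2).

1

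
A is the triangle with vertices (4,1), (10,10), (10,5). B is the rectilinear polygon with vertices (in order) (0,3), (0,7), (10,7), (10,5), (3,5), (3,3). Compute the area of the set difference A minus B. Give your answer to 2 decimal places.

9.67

|A| = 15, |A∩B| = 5.3333.
|A ∖ B| = |A| − |A∩B| = 15 − 5.3333 = 9.67.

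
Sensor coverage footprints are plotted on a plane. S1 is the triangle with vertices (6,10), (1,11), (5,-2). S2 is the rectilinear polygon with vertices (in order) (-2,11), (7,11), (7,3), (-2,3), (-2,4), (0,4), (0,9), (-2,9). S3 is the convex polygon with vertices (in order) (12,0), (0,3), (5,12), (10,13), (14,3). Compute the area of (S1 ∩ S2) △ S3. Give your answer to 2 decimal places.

97.00

|S1 ∩ S2| = 25.6122.
|(S1 ∩ S2) ∩ S3| = 19.8081.
|(S1 ∩ S2) △ S3| = 25.6122 + 111 − 39.6162 = 97.00.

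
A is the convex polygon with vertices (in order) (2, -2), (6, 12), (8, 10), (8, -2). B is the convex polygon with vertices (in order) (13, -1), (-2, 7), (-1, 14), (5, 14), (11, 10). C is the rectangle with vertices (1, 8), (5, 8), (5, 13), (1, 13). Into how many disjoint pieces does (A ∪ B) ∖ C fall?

1

(A ∪ B) ∖ C is a single connected region.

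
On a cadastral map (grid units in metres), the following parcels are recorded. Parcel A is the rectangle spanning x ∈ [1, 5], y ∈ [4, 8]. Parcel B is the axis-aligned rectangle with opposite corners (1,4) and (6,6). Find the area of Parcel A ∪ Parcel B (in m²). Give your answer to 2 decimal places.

By inclusion–exclusion:
Individual areas: |Parcel A| = 16, |Parcel B| = 10.
|Parcel A∩Parcel B|: x∈[1,5], y∈[4,6] → 4·2 = 8.
|Parcel A ∪ Parcel B| = 26 − 8 = 18.00.

18.00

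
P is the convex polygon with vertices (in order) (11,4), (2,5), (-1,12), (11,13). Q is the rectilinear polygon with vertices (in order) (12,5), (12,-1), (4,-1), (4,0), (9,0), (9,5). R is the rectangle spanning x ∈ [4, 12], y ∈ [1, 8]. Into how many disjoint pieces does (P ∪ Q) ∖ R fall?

2

(P ∪ Q) ∖ R splits into 2 disjoint pieces (area 58.7222, area 11).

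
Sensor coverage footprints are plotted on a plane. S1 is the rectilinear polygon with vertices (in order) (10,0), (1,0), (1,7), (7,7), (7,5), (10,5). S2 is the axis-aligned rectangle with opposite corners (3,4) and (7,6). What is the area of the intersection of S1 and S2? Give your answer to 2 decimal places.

8.00

The intersection is the polygon with vertices (7,5), (7,4), (3,4), (3,6), (7,6).
By the shoelace formula its area is 8.00.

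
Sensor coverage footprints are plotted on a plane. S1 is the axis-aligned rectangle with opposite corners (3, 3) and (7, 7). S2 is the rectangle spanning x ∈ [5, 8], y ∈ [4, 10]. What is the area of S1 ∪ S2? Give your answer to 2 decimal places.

By inclusion–exclusion:
Individual areas: |S1| = 16, |S2| = 18.
|S1∩S2|: x∈[5,7], y∈[4,7] → 2·3 = 6.
|S1 ∪ S2| = 34 − 6 = 28.00.

28.00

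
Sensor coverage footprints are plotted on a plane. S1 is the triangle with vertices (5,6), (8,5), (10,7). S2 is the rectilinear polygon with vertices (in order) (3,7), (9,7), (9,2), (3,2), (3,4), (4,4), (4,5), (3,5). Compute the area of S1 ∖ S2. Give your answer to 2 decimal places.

0.40

|S1| = 4, |S1∩S2| = 3.6.
|S1 ∖ S2| = |S1| − |S1∩S2| = 4 − 3.6 = 0.40.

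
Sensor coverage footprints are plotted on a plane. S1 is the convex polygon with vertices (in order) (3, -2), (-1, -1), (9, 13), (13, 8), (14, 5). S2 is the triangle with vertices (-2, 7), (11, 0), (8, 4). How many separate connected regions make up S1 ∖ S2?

2

S1 ∖ S2 splits into 2 disjoint pieces (area 30.1111, area 57.2267).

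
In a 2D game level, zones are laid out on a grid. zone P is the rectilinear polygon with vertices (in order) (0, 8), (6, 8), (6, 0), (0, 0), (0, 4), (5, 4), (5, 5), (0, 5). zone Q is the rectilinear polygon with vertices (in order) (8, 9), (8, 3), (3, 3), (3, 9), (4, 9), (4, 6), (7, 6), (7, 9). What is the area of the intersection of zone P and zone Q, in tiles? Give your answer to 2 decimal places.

9.00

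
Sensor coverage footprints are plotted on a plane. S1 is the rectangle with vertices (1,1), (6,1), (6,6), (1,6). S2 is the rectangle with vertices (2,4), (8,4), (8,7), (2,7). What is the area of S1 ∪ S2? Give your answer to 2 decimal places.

By inclusion–exclusion:
Individual areas: |S1| = 25, |S2| = 18.
|S1∩S2|: x∈[2,6], y∈[4,6] → 4·2 = 8.
|S1 ∪ S2| = 43 − 8 = 35.00.

35.00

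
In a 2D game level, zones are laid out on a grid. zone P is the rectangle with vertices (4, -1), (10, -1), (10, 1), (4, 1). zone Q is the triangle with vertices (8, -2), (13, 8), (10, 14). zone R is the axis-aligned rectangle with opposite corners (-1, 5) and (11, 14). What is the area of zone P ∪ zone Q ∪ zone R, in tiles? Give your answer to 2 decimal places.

135.44

By inclusion–exclusion:
Individual areas: |zone P| = 12, |zone Q| = 30, |zone R| = 108.
|zone P∩zone Q| = 1.5.
|zone P∩zone R| = 0 (no overlap).
|zone Q∩zone R| = 13.0625.
|zone P∩zone Q∩zone R| = 0.
|zone P ∪ zone Q ∪ zone R| = 150 − 14.5625 + 0 = 135.44.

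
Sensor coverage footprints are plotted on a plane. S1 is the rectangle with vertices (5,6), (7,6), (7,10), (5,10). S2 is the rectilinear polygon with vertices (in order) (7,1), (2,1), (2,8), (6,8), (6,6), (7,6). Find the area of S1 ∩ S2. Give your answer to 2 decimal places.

2.00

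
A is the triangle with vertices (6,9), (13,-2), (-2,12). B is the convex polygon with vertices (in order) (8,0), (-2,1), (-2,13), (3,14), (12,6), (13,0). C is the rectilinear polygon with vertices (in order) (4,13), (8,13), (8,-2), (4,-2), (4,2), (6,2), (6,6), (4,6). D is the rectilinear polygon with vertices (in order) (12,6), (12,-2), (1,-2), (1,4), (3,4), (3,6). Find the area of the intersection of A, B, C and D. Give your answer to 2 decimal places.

4.79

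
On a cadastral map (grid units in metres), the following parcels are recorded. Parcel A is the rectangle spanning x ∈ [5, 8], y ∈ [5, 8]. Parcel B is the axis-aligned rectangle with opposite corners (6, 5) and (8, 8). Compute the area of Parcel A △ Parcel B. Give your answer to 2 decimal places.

3.00

|Parcel A∩Parcel B|: x∈[6,8], y∈[5,8] → 2·3 = 6.
|Parcel A △ Parcel B| = |Parcel A| + |Parcel B| − 2·|Parcel A∩Parcel B| = 9 + 6 − 12 = 3.00.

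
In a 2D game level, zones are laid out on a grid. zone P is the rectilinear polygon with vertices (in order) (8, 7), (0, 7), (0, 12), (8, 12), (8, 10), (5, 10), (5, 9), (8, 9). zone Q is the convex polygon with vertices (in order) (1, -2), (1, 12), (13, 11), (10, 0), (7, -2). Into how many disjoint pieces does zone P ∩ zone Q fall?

zone P ∩ zone Q is a single connected region.

1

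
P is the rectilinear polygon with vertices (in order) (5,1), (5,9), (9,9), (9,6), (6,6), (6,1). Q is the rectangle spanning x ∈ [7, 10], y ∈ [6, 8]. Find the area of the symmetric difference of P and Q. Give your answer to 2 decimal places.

|P| = 17, |Q| = 6, |P∩Q| = 4.
|P △ Q| = |P| + |Q| − 2·|P∩Q| = 17 + 6 − 8 = 15.00.

15.00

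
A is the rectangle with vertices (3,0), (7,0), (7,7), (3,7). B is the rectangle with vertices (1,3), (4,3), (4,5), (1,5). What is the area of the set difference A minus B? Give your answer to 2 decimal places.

26.00

|A∩B|: x∈[3,4], y∈[3,5] → 1·2 = 2.
|A| = 28.
|A ∖ B| = |A| − |A∩B| = 28 − 2 = 26.00.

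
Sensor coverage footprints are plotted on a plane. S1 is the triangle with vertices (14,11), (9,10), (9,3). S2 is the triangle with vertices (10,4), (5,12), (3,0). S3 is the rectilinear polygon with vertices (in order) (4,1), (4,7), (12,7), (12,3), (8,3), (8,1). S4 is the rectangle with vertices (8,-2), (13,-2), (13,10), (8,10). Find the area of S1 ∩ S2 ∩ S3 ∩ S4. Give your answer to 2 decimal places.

0.97

The intersection is the polygon with vertices (9.417,3.667), (9,3.429), (9,5.6), (9.812,4.3).
By the shoelace formula its area is 0.97.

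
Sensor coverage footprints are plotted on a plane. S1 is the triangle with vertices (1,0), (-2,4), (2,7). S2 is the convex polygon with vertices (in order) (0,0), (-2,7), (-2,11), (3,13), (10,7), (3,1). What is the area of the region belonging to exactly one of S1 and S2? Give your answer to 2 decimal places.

|S1| = 12.5, |S2| = 93.5, |S1∩S2| = 11.4402.
|S1 △ S2| = |S1| + |S2| − 2·|S1∩S2| = 12.5 + 93.5 − 22.8805 = 83.12.

83.12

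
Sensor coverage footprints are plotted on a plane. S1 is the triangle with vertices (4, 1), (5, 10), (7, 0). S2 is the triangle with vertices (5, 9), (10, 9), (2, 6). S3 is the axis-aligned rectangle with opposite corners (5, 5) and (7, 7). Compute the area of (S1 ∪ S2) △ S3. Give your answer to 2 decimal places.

|S1 ∪ S2| = 20.4144.
|(S1 ∪ S2) ∩ S3| = 1.6.
|(S1 ∪ S2) △ S3| = 20.4144 + 4 − 3.2 = 21.21.

21.21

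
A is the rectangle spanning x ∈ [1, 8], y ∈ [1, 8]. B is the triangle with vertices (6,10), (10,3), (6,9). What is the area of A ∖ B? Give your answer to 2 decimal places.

48.31

|A| = 49, |A∩B| = 0.6905.
|A ∖ B| = |A| − |A∩B| = 49 − 0.6905 = 48.31.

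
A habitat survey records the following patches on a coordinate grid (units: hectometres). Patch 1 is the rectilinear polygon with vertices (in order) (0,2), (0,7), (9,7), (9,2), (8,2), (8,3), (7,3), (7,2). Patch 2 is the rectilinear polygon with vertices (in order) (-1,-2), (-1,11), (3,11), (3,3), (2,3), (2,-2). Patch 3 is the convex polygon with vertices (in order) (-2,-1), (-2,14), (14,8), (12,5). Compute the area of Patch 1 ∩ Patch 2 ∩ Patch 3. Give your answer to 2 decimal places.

The intersection is the polygon with vertices (3,7), (3,3), (2,3), (2,2), (0,2), (0,7).
By the shoelace formula its area is 14.00.

14.00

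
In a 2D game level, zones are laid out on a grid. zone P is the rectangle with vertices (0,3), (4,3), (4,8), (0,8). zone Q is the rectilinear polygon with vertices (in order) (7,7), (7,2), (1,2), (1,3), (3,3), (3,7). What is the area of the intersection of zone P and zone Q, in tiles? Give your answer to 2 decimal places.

4.00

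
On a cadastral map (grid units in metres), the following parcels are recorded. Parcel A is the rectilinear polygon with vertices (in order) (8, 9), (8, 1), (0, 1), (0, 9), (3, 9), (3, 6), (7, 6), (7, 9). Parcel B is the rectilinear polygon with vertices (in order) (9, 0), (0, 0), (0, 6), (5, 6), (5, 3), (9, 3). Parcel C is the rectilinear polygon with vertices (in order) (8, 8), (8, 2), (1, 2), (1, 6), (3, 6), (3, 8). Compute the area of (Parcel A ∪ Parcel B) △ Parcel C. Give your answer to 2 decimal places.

41.00

|Parcel A ∪ Parcel B| = 63.
|(Parcel A ∪ Parcel B) ∩ Parcel C| = 30.
|(Parcel A ∪ Parcel B) △ Parcel C| = 63 + 38 − 60 = 41.00.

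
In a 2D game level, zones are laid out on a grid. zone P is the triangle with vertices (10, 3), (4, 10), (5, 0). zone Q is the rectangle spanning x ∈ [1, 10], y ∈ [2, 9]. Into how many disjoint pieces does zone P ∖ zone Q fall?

zone P ∖ zone Q splits into 2 disjoint pieces (area 0.3786, area 3.5333).

2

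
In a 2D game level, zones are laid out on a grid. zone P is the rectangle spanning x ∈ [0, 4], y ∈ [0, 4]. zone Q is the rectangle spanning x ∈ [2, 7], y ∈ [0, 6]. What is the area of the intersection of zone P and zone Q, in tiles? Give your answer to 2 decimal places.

|zone P∩zone Q|: x∈[2,4], y∈[0,4] → 2·4 = 8.

8.00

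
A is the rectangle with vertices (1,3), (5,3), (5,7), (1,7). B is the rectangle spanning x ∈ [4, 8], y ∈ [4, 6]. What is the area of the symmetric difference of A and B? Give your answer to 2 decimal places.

20.00

|A∩B|: x∈[4,5], y∈[4,6] → 1·2 = 2.
|A △ B| = |A| + |B| − 2·|A∩B| = 16 + 8 − 4 = 20.00.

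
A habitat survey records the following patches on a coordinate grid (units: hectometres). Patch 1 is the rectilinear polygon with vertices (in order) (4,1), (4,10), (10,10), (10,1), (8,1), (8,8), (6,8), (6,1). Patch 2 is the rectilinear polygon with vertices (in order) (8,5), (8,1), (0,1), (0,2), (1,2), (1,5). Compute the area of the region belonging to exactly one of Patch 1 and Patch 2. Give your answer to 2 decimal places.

|Patch 1| = 40, |Patch 2| = 29, |Patch 1∩Patch 2| = 8.
|Patch 1 △ Patch 2| = |Patch 1| + |Patch 2| − 2·|Patch 1∩Patch 2| = 40 + 29 − 16 = 53.00.

53.00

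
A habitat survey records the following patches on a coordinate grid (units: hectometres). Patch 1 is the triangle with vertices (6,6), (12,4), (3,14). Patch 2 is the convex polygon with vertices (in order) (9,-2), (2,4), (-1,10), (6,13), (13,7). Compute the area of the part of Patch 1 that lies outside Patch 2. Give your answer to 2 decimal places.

|Patch 1| = 21, |Patch 1∩Patch 2| = 20.1222.
|Patch 1 ∖ Patch 2| = |Patch 1| − |Patch 1∩Patch 2| = 21 − 20.1222 = 0.88.

0.88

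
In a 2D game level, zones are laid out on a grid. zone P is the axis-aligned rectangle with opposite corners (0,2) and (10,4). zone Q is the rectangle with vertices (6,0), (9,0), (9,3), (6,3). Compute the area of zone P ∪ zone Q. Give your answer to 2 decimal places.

By inclusion–exclusion:
Individual areas: |zone P| = 20, |zone Q| = 9.
|zone P∩zone Q|: x∈[6,9], y∈[2,3] → 3·1 = 3.
|zone P ∪ zone Q| = 29 − 3 = 26.00.

26.00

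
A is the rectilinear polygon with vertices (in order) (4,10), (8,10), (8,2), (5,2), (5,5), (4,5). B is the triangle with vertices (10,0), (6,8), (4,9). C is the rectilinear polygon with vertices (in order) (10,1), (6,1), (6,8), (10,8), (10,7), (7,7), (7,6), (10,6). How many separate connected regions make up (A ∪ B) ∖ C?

(A ∪ B) ∖ C splits into 3 disjoint pieces (area 17, area 1, area 0.0833).

3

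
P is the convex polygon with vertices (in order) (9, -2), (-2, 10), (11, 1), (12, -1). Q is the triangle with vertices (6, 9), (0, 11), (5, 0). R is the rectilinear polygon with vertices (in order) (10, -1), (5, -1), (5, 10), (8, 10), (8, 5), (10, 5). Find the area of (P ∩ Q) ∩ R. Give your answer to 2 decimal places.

1.09

The region (P ∩ Q) ∩ R is the polygon with vertices (5.532,4.786), (5.234,2.108), (5,2.364), (5,5.154).
By the shoelace formula its area is 1.09.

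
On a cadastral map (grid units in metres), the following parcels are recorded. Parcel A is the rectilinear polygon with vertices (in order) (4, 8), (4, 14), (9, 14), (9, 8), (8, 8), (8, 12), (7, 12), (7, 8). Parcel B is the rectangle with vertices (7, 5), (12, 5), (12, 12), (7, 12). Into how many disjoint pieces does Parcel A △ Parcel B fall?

1

Parcel A △ Parcel B is a single connected region.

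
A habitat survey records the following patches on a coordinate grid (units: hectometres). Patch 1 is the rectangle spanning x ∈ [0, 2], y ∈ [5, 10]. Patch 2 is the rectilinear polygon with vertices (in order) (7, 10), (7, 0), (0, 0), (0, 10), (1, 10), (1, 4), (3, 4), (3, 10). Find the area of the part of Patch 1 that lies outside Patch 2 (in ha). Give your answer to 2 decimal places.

5.00

|Patch 1| = 10, |Patch 1∩Patch 2| = 5.
|Patch 1 ∖ Patch 2| = |Patch 1| − |Patch 1∩Patch 2| = 10 − 5 = 5.00.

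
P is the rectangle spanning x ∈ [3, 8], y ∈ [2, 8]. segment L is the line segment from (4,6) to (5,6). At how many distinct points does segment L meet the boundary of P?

The segment lies entirely inside P and never meets its boundary.

0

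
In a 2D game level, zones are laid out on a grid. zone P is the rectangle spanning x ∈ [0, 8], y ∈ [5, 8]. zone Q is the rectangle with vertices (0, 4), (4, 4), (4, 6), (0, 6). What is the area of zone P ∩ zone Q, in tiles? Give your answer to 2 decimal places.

4.00

|zone P∩zone Q|: x∈[0,4], y∈[5,6] → 4·1 = 4.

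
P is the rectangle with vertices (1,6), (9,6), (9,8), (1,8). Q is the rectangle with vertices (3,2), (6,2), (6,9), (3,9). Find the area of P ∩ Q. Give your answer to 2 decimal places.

|P∩Q|: x∈[3,6], y∈[6,8] → 3·2 = 6.

6.00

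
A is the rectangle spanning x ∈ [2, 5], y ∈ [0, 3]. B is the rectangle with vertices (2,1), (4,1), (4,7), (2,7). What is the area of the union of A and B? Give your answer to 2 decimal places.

17.00

By inclusion–exclusion:
Individual areas: |A| = 9, |B| = 12.
|A∩B|: x∈[2,4], y∈[1,3] → 2·2 = 4.
|A ∪ B| = 21 − 4 = 17.00.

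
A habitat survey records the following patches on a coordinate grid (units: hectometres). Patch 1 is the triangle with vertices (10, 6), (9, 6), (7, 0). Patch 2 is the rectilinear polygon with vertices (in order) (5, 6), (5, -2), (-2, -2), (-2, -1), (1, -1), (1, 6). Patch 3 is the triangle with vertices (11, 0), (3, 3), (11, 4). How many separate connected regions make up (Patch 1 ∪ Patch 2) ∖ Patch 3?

3

(Patch 1 ∪ Patch 2) ∖ Patch 3 splits into 3 disjoint pieces (area 1.8638, area 0.1404, area 34).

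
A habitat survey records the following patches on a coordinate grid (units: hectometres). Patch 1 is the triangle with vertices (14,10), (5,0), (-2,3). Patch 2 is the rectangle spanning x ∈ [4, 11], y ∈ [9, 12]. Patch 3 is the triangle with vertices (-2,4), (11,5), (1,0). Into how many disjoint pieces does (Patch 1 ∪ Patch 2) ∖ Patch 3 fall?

(Patch 1 ∪ Patch 2) ∖ Patch 3 splits into 4 disjoint pieces (area 5.4266, area 0.2703, area 20.5437, area 21).

4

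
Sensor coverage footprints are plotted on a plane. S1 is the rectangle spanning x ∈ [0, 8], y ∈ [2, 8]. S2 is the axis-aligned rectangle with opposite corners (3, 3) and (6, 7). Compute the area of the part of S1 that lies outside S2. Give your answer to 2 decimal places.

|S1∩S2|: x∈[3,6], y∈[3,7] → 3·4 = 12.
|S1| = 48.
|S1 ∖ S2| = |S1| − |S1∩S2| = 48 − 12 = 36.00.

36.00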